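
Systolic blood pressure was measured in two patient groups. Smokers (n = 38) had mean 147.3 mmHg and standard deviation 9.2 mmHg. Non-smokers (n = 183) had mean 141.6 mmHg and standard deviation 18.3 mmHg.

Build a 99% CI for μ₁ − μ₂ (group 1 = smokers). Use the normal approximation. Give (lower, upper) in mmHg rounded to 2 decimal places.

SE₁ = s₁/√n₁ = 9.2/√38 = 1.4924; SE₂ = 18.3/√183 = 1.3528.
Independent samples, unequal variances: SE_diff = √(SE₁² + SE₂²) = √(2.22725776 + 1.83006784) = 2.0143.
z* = 2.576, so margin of error = 2.576 × 2.0143 = 5.1888.
Difference in means = 147.3 − 141.6 = 5.7000.
5.7000 ± 5.1888 → (0.51, 10.89).

(0.51, 10.89)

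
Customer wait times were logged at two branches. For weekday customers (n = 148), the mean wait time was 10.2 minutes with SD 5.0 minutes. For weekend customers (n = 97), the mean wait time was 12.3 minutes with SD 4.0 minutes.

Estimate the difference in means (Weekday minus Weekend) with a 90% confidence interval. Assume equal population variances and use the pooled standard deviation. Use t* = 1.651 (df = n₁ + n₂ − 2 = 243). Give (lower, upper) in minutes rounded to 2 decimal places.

(-3.10, -1.10)

s_p = √[((n₁−1)s₁² + (n₂−1)s₂²)/(n₁+n₂−2)] = √[(147·5.0² + 96·4.0²)/243] = 4.6308.
SE = 4.6308·√(1/148 + 1/97) = 0.6050.
With t* = 1.651, margin = 1.651 × 0.6050 = 0.9989.
x̄₁ − x̄₂ = 10.2 − 12.3 = -2.1000; interval -2.1000 ± 0.9989 = (-3.10, -1.10).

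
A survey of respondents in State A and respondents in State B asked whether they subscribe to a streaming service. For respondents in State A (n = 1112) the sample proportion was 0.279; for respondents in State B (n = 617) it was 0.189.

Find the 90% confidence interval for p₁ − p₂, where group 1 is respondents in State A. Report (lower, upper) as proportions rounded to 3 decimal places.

(0.056, 0.124)

SE₁ = √(p̂₁(1−p̂₁)/n₁) = √(0.2790·0.7210/1112) = 0.01345; SE₂ = √(0.1890·0.8110/617) = 0.01576.
Independent samples: SE of the difference = √(SE₁² + SE₂²) = √(0.0001809025 + 0.0002483776) = 0.02072.
z* for 90% confidence is 1.645, so the margin of error is 1.645 × 0.02072 = 0.03408.
Point estimate p̂₁ − p̂₂ = 0.2790 − 0.1890 = 0.0900.
0.0900 ± 0.03408 → (0.056, 0.124).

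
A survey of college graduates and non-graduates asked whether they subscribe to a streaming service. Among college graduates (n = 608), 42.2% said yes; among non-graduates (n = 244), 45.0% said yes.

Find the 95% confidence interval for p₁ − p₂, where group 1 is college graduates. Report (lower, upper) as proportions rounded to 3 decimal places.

Each SE is √(p̂(1−p̂)/n): √(0.4220·0.5780/608) = 0.02003 and √(0.4500·0.5500/244) = 0.03185.
SE(p̂₁ − p̂₂) = √(SE₁² + SE₂²) = √(0.0004012009 + 0.0010144225) = 0.03762, since the two samples are independent.
At 95% confidence z* = 1.960; margin = 1.960 × 0.03762 = 0.07374.
The difference is 0.4220 − 0.4500 = -0.0280, so the interval is -0.0280 ± 0.07374 = (-0.102, 0.046).

(-0.102, 0.046)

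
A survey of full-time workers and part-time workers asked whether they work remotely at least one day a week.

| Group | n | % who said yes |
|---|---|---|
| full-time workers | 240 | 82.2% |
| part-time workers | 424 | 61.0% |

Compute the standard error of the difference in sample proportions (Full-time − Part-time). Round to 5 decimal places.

0.03422

SE₁ = √(p̂₁(1−p̂₁)/n₁) = √(0.8220·0.1780/240) = 0.02469; SE₂ = √(0.6100·0.3900/424) = 0.02369.
Independent samples: SE of the difference = √(SE₁² + SE₂²) = √(0.0006095961 + 0.0005612161) = 0.03422.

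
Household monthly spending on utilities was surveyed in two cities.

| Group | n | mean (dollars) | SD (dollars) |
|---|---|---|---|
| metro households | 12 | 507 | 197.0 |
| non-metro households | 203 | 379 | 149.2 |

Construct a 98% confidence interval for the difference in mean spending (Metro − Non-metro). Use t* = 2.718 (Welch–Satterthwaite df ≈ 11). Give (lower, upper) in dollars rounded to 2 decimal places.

SE₁ = s₁/√n₁ = 197.0/√12 = 56.8690; SE₂ = 149.2/√203 = 10.4718.
Independent samples, unequal variances: SE_diff = √(SE₁² + SE₂²) = √(3234.083161 + 109.65859524) = 57.8251.
t* = 2.718, so margin of error = 2.718 × 57.8251 = 157.1686.
Difference in means = 507 − 379 = 128.0000.
128.0000 ± 157.1686 → (-29.17, 285.17).

(-29.17, 285.17)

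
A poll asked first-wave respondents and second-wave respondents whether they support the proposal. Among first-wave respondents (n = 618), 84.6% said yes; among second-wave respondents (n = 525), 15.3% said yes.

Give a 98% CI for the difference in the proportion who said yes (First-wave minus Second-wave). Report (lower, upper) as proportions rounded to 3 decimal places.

(0.643, 0.743)

Each SE is √(p̂(1−p̂)/n): √(0.8460·0.1540/618) = 0.01452 and √(0.1530·0.8470/525) = 0.01571.
SE(p̂₁ − p̂₂) = √(SE₁² + SE₂²) = √(0.0002108304 + 0.0002468041) = 0.02139, since the two samples are independent.
At 98% confidence z* = 2.326; margin = 2.326 × 0.02139 = 0.04975.
The difference is 0.8460 − 0.1530 = 0.6930, so the interval is 0.6930 ± 0.04975 = (0.643, 0.743).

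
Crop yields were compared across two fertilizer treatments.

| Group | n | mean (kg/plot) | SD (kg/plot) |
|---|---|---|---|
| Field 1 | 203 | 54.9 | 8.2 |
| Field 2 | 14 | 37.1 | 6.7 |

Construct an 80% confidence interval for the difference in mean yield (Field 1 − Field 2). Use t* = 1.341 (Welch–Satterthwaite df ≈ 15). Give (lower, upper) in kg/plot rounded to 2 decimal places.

(15.28, 20.32)

SE₁ = s₁/√n₁ = 8.2/√203 = 0.5755; SE₂ = 6.7/√14 = 1.7907.
Independent samples, unequal variances: SE_diff = √(SE₁² + SE₂²) = √(0.33120025 + 3.20660649) = 1.8809.
t* = 1.341, so margin of error = 1.341 × 1.8809 = 2.5223.
Difference in means = 54.9 − 37.1 = 17.8000.
17.8000 ± 2.5223 → (15.28, 20.32).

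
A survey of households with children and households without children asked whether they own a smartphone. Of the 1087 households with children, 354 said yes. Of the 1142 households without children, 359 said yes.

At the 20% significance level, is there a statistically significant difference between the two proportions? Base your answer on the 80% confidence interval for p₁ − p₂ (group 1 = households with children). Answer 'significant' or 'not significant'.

First, p̂₁ = 354/1087 = 0.3257; p̂₂ = 359/1142 = 0.3144.
The two standard errors are √(0.3257×0.6743/1087) = 0.01421 and √(0.3144×0.6856/1142) = 0.01374.
Because the samples are independent, SE_diff = √(0.01421² + 0.01374²) = 0.01977.
Using z* = 1.282 for 80%, ME = 1.282 × 0.01977 = 0.02535.
p̂₁ − p̂₂ = 0.0113; interval 0.0113 ± 0.02535 gives (-0.01405, 0.03665).
The interval (-0.01405, 0.03665) contains 0, so the difference is not significant.

not significant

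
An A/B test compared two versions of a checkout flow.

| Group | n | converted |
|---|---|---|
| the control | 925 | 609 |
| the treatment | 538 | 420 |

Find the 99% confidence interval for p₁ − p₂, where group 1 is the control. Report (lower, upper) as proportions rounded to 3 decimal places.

p̂₁ = 609/925 = 0.6584 and p̂₂ = 420/538 = 0.7807.
SE₁ = √(p̂₁(1−p̂₁)/n₁) = √(0.6584·0.3416/925) = 0.01559; SE₂ = √(0.7807·0.2193/538) = 0.01784.
Independent samples: SE of the difference = √(SE₁² + SE₂²) = √(0.0002430481 + 0.0003182656) = 0.02369.
z* for 99% confidence is 2.576, so the margin of error is 2.576 × 0.02369 = 0.06103.
Point estimate p̂₁ − p̂₂ = 0.6584 − 0.7807 = -0.1223.
-0.1223 ± 0.06103 → (-0.183, -0.061).

(-0.183, -0.061)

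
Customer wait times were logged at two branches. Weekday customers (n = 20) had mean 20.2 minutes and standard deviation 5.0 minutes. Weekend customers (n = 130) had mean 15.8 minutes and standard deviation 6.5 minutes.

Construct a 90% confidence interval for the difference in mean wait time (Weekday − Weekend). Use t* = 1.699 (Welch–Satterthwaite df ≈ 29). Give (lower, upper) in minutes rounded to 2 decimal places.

(2.27, 6.53)

Standard errors of each mean: 5.0/√20 = 1.1180 and 6.5/√130 = 0.5701.
SE(x̄₁ − x̄₂) = √(1.1180² + 0.5701²) = 1.2550 for independent samples with unequal variances.
With t* = 1.699, the margin is 1.699 × 1.2550 = 2.1322.
x̄₁ − x̄₂ = 20.2 − 15.8 = 4.4000; the interval is 4.4000 ± 2.1322 = (2.27, 6.53).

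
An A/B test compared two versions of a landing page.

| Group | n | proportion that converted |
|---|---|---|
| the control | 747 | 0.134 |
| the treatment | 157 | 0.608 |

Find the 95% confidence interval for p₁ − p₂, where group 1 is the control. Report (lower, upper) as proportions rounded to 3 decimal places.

(-0.554, -0.394)

The two standard errors are √(0.1340×0.8660/747) = 0.01246 and √(0.6080×0.3920/157) = 0.03896.
Because the samples are independent, SE_diff = √(0.01246² + 0.03896²) = 0.04090.
Using z* = 1.960 for 95%, ME = 1.960 × 0.04090 = 0.08016.
p̂₁ − p̂₂ = -0.4740; interval -0.4740 ± 0.08016 gives (-0.554, -0.394).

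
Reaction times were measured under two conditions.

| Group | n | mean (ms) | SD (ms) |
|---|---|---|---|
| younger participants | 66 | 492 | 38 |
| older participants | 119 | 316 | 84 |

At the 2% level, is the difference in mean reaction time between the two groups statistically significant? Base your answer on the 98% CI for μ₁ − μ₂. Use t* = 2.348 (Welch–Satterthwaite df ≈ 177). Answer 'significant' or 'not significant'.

significant

Per-group SEs: s₁/√n₁ = 38/√66 = 4.6775, s₂/√n₂ = 84/√119 = 7.7003.
Unpooled SE of the difference: √(21.87900625 + 59.29462009) = 9.0096.
Margin of error = t* · SE = 2.348 × 9.0096 = 21.1545.
x̄₁ − x̄₂ = 492 − 316 = 176.0000.
CI: 176.0000 ± 21.1545 = (154.8455, 197.1545).
The interval (154.8455, 197.1545) does not contain 0, so the difference is significant.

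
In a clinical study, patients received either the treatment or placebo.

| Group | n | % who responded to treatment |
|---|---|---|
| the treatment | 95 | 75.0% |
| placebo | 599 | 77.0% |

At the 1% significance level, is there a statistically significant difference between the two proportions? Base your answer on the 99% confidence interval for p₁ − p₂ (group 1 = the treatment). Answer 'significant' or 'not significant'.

Each SE is √(p̂(1−p̂)/n): √(0.7500·0.2500/95) = 0.04443 and √(0.7700·0.2300/599) = 0.01719.
SE(p̂₁ − p̂₂) = √(SE₁² + SE₂²) = √(0.0019740249 + 0.0002954961) = 0.04764, since the two samples are independent.
At 99% confidence z* = 2.576; margin = 2.576 × 0.04764 = 0.12272.
The difference is 0.7500 − 0.7700 = -0.0200, so the interval is -0.0200 ± 0.12272 = (-0.14272, 0.10272).
The interval (-0.14272, 0.10272) contains 0, so the difference is not significant.

not significant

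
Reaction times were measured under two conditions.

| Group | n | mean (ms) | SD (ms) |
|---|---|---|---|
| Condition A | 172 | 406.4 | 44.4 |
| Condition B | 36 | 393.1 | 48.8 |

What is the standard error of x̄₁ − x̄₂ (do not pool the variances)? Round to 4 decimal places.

8.8098

Standard errors of each mean: 44.4/√172 = 3.3855 and 48.8/√36 = 8.1333.
SE(x̄₁ − x̄₂) = √(3.3855² + 8.1333²) = 8.8098 for independent samples with unequal variances.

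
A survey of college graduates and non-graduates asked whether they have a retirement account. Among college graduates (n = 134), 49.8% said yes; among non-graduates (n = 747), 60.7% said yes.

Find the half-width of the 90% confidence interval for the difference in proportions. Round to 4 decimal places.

0.0769

Each SE is √(p̂(1−p̂)/n): √(0.4980·0.5020/134) = 0.04319 and √(0.6070·0.3930/747) = 0.01787.
SE(p̂₁ − p̂₂) = √(SE₁² + SE₂²) = √(0.0018653761 + 0.0003193369) = 0.04674, since the two samples are independent.
At 90% confidence z* = 1.645; margin = 1.645 × 0.04674 = 0.07689.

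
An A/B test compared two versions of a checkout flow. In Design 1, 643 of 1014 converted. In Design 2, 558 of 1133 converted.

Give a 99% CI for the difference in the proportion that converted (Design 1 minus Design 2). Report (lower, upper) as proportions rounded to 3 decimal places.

Sample proportions: 643/1014 = 0.6341, 558/1133 = 0.4925.
Each SE is √(p̂(1−p̂)/n): √(0.6341·0.3659/1014) = 0.01513 and √(0.4925·0.5075/1133) = 0.01485.
SE(p̂₁ − p̂₂) = √(SE₁² + SE₂²) = √(0.0002289169 + 0.0002205225) = 0.02120, since the two samples are independent.
At 99% confidence z* = 2.576; margin = 2.576 × 0.02120 = 0.05461.
The difference is 0.6341 − 0.4925 = 0.1416, so the interval is 0.1416 ± 0.05461 = (0.087, 0.196).

(0.087, 0.196)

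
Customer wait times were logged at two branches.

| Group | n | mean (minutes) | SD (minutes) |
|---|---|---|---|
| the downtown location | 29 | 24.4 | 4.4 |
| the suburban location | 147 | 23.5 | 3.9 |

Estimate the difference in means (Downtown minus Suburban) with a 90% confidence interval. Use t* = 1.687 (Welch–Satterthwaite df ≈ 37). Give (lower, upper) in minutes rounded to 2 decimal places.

(-0.58, 2.38)

Per-group SEs: s₁/√n₁ = 4.4/√29 = 0.8171, s₂/√n₂ = 3.9/√147 = 0.3217.
Unpooled SE of the difference: √(0.66765241 + 0.10349089) = 0.8781.
Margin of error = t* · SE = 1.687 × 0.8781 = 1.4814.
x̄₁ − x̄₂ = 24.4 − 23.5 = 0.9000.
CI: 0.9000 ± 1.4814 = (-0.58, 2.38).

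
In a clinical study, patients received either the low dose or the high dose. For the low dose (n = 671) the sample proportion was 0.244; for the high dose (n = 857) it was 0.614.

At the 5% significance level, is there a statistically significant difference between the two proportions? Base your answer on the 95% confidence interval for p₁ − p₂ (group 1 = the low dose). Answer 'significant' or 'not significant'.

SE₁ = √(p̂₁(1−p̂₁)/n₁) = √(0.2440·0.7560/671) = 0.01658; SE₂ = √(0.6140·0.3860/857) = 0.01663.
Independent samples: SE of the difference = √(SE₁² + SE₂²) = √(0.0002748964 + 0.0002765569) = 0.02348.
z* for 95% confidence is 1.960, so the margin of error is 1.960 × 0.02348 = 0.04602.
Point estimate p̂₁ − p̂₂ = 0.2440 − 0.6140 = -0.3700.
-0.3700 ± 0.04602 → (-0.41602, -0.32398).
The interval (-0.41602, -0.32398) does not contain 0, so the difference is significant.

significant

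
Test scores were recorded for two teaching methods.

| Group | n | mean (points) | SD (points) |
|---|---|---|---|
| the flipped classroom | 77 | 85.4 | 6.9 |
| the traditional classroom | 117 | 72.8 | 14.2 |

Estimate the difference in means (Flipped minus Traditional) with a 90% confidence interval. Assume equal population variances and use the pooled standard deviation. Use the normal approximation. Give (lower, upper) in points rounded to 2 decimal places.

s_p = √[((n₁−1)s₁² + (n₂−1)s₂²)/(n₁+n₂−2)] = √[(76·6.9² + 116·14.2²)/192] = 11.8604.
SE = 11.8604·√(1/77 + 1/117) = 1.7405.
With z* = 1.645, margin = 1.645 × 1.7405 = 2.8631.
x̄₁ − x̄₂ = 85.4 − 72.8 = 12.6000; interval 12.6000 ± 2.8631 = (9.74, 15.46).

(9.74, 15.46)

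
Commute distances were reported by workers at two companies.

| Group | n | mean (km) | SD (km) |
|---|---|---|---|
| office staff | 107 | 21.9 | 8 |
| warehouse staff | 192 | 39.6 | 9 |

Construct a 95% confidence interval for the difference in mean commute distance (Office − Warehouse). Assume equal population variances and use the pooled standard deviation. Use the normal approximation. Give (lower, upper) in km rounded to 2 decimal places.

(-19.75, -15.65)

Pooled variance s_p² = [106·8² + 191·9²] / (107+192−2) = 74.9327, so s_p = 8.6564.
SE_diff = s_p·√(1/n₁ + 1/n₂) = 8.6564·√(1/107 + 1/192) = 1.0443.
z* = 1.960; margin = 1.960 × 1.0443 = 2.0468.
Difference = 21.9 − 39.6 = -17.7000.
-17.7000 ± 2.0468 → (-19.75, -15.65).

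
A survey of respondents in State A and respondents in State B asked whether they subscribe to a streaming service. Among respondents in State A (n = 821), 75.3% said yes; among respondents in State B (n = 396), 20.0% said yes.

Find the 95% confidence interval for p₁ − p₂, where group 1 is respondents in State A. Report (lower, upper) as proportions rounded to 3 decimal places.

(0.504, 0.602)

SE₁ = √(p̂₁(1−p̂₁)/n₁) = √(0.7530·0.2470/821) = 0.01505; SE₂ = √(0.2000·0.8000/396) = 0.02010.
Independent samples: SE of the difference = √(SE₁² + SE₂²) = √(0.0002265025 + 0.00040401) = 0.02511.
z* for 95% confidence is 1.960, so the margin of error is 1.960 × 0.02511 = 0.04922.
Point estimate p̂₁ − p̂₂ = 0.7530 − 0.2000 = 0.5530.
0.5530 ± 0.04922 → (0.504, 0.602).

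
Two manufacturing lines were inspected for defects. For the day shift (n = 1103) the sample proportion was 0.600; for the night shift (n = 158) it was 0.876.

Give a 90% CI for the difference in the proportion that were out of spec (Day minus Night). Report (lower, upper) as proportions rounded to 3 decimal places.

(-0.325, -0.227)

Each SE is √(p̂(1−p̂)/n): √(0.6000·0.4000/1103) = 0.01475 and √(0.8760·0.1240/158) = 0.02622.
SE(p̂₁ − p̂₂) = √(SE₁² + SE₂²) = √(0.0002175625 + 0.0006874884) = 0.03008, since the two samples are independent.
At 90% confidence z* = 1.645; margin = 1.645 × 0.03008 = 0.04948.
The difference is 0.6000 − 0.8760 = -0.2760, so the interval is -0.2760 ± 0.04948 = (-0.325, -0.227).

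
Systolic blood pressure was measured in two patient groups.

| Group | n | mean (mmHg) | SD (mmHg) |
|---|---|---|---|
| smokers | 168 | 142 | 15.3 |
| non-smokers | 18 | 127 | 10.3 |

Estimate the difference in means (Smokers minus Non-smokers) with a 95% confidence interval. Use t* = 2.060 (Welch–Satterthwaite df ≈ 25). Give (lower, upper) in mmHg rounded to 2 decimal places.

Standard errors of each mean: 15.3/√168 = 1.1804 and 10.3/√18 = 2.4277.
SE(x̄₁ − x̄₂) = √(1.1804² + 2.4277²) = 2.6995 for independent samples with unequal variances.
With t* = 2.060, the margin is 2.060 × 2.6995 = 5.5610.
x̄₁ − x̄₂ = 142 − 127 = 15.0000; the interval is 15.0000 ± 5.5610 = (9.44, 20.56).

(9.44, 20.56)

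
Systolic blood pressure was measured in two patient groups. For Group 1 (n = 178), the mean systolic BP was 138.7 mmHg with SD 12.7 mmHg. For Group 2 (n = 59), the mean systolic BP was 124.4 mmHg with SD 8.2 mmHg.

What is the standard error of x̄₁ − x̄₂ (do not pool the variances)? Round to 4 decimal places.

Per-group SEs: s₁/√n₁ = 12.7/√178 = 0.9519, s₂/√n₂ = 8.2/√59 = 1.0675.
Unpooled SE of the difference: √(0.90611361 + 1.13955625) = 1.4303.

1.4303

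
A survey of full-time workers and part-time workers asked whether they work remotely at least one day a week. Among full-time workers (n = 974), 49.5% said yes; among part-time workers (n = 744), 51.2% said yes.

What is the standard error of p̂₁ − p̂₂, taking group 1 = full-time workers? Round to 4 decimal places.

0.0243

The two standard errors are √(0.4950×0.5050/974) = 0.01602 and √(0.5120×0.4880/744) = 0.01833.
Because the samples are independent, SE_diff = √(0.01602² + 0.01833²) = 0.02434.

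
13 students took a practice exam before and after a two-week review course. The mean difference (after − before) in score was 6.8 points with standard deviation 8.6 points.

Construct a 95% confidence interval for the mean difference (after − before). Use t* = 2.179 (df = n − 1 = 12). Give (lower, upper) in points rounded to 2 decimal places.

This is a matched-pairs design, so SE = s_d/√n = 8.6/√13 = 2.3852.
Margin = 2.179 × 2.3852 = 5.1974; the interval is 6.8 ± 5.1974 = (1.60, 12.00).

(1.60, 12.00)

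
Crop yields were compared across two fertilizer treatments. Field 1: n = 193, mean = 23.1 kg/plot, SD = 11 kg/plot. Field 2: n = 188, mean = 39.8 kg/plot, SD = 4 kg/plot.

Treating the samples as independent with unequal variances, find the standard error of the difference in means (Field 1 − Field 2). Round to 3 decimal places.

SE₁ = s₁/√n₁ = 11/√193 = 0.7918; SE₂ = 4/√188 = 0.2917.
Independent samples, unequal variances: SE_diff = √(SE₁² + SE₂²) = √(0.62694724 + 0.08508889) = 0.8438.

0.844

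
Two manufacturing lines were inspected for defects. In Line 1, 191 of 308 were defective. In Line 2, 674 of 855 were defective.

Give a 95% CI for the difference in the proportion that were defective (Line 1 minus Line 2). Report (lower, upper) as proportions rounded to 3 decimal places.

(-0.229, -0.107)

First, p̂₁ = 191/308 = 0.6201; p̂₂ = 674/855 = 0.7883.
The two standard errors are √(0.6201×0.3799/308) = 0.02766 and √(0.7883×0.2117/855) = 0.01397.
Because the samples are independent, SE_diff = √(0.02766² + 0.01397²) = 0.03099.
Using z* = 1.960 for 95%, ME = 1.960 × 0.03099 = 0.06074.
p̂₁ − p̂₂ = -0.1682; interval -0.1682 ± 0.06074 gives (-0.229, -0.107).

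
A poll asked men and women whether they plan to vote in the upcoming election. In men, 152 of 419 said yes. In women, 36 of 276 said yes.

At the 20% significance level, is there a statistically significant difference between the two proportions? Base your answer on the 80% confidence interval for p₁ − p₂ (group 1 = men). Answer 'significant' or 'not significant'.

First, p̂₁ = 152/419 = 0.3628; p̂₂ = 36/276 = 0.1304.
The two standard errors are √(0.3628×0.6372/419) = 0.02349 and √(0.1304×0.8696/276) = 0.02027.
Because the samples are independent, SE_diff = √(0.02349² + 0.02027²) = 0.03103.
Using z* = 1.282 for 80%, ME = 1.282 × 0.03103 = 0.03978.
p̂₁ − p̂₂ = 0.2324; interval 0.2324 ± 0.03978 gives (0.19262, 0.27218).
The interval (0.19262, 0.27218) does not contain 0, so the difference is significant.

significant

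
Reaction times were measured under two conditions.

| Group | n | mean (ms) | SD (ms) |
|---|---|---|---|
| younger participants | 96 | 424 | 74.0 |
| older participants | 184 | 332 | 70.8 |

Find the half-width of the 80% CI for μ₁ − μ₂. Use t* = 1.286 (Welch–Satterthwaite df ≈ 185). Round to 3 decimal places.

11.806

Per-group SEs: s₁/√n₁ = 74.0/√96 = 7.5526, s₂/√n₂ = 70.8/√184 = 5.2194.
Unpooled SE of the difference: √(57.04176676 + 27.24213636) = 9.1806.
Margin of error = t* · SE = 1.286 × 9.1806 = 11.8063.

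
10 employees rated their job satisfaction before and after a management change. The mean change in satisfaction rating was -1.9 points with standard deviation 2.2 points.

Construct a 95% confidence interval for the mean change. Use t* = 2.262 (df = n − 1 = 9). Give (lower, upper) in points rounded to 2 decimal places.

(-3.47, -0.33)

Paired design: SE = s_d/√n = 2.2/√10 = 0.6957.
t* = 2.262; margin of error = 2.262 × 0.6957 = 1.5737.
-1.9 ± 1.5737 → (-3.47, -0.33).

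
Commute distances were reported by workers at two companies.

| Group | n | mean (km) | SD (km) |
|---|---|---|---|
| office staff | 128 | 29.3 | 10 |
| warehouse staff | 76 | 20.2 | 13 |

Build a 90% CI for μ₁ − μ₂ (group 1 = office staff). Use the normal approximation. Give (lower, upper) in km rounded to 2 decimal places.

(6.25, 11.95)

Per-group SEs: s₁/√n₁ = 10/√128 = 0.8839, s₂/√n₂ = 13/√76 = 1.4912.
Unpooled SE of the difference: √(0.78127921 + 2.22367744) = 1.7335.
Margin of error = z* · SE = 1.645 × 1.7335 = 2.8516.
x̄₁ − x̄₂ = 29.3 − 20.2 = 9.1000.
CI: 9.1000 ± 2.8516 = (6.25, 11.95).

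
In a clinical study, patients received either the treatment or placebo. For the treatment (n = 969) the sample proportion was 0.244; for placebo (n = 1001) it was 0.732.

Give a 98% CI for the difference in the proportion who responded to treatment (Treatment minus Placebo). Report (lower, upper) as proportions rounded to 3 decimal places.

Each SE is √(p̂(1−p̂)/n): √(0.2440·0.7560/969) = 0.01380 and √(0.7320·0.2680/1001) = 0.01400.
SE(p̂₁ − p̂₂) = √(SE₁² + SE₂²) = √(0.00019044 + 0.000196) = 0.01966, since the two samples are independent.
At 98% confidence z* = 2.326; margin = 2.326 × 0.01966 = 0.04573.
The difference is 0.2440 − 0.7320 = -0.4880, so the interval is -0.4880 ± 0.04573 = (-0.534, -0.442).

(-0.534, -0.442)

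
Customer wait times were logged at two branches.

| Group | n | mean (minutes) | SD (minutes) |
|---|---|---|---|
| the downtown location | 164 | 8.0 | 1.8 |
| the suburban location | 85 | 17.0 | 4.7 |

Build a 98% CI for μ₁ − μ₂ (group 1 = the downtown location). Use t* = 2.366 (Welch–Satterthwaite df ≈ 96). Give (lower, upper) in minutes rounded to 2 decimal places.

Standard errors of each mean: 1.8/√164 = 0.1406 and 4.7/√85 = 0.5098.
SE(x̄₁ − x̄₂) = √(0.1406² + 0.5098²) = 0.5288 for independent samples with unequal variances.
With t* = 2.366, the margin is 2.366 × 0.5288 = 1.2511.
x̄₁ − x̄₂ = 8.0 − 17.0 = -9.0000; the interval is -9.0000 ± 1.2511 = (-10.25, -7.75).

(-10.25, -7.75)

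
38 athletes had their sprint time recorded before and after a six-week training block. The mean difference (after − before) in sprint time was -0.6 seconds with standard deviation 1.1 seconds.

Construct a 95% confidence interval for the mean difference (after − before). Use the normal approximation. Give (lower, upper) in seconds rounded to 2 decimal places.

(-0.95, -0.25)

This is a matched-pairs design, so SE = s_d/√n = 1.1/√38 = 0.1784.
Margin = 1.960 × 0.1784 = 0.3497; the interval is -0.6 ± 0.3497 = (-0.95, -0.25).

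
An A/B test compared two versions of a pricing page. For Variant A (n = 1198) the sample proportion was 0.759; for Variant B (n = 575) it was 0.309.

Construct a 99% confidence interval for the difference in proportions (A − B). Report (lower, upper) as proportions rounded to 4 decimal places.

(0.3910, 0.5090)

Each SE is √(p̂(1−p̂)/n): √(0.7590·0.2410/1198) = 0.01236 and √(0.3090·0.6910/575) = 0.01927.
SE(p̂₁ − p̂₂) = √(SE₁² + SE₂²) = √(0.0001527696 + 0.0003713329) = 0.02289, since the two samples are independent.
At 99% confidence z* = 2.576; margin = 2.576 × 0.02289 = 0.05896.
The difference is 0.7590 − 0.3090 = 0.4500, so the interval is 0.4500 ± 0.05896 = (0.3910, 0.5090).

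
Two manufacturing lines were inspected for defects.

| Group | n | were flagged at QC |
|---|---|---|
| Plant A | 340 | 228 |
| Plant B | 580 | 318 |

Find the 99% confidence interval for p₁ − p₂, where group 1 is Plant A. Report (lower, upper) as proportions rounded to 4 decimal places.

(0.0378, 0.2068)

p̂₁ = 228/340 = 0.6706 and p̂₂ = 318/580 = 0.5483.
SE₁ = √(p̂₁(1−p̂₁)/n₁) = √(0.6706·0.3294/340) = 0.02549; SE₂ = √(0.5483·0.4517/580) = 0.02066.
Independent samples: SE of the difference = √(SE₁² + SE₂²) = √(0.0006497401 + 0.0004268356) = 0.03281.
z* for 99% confidence is 2.576, so the margin of error is 2.576 × 0.03281 = 0.08452.
Point estimate p̂₁ − p̂₂ = 0.6706 − 0.5483 = 0.1223.
0.1223 ± 0.08452 → (0.0378, 0.2068).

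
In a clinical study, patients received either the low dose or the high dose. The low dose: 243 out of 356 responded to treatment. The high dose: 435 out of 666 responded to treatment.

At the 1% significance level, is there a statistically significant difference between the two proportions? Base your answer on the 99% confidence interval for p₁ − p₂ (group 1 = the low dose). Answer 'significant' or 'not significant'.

not significant

First, p̂₁ = 243/356 = 0.6826; p̂₂ = 435/666 = 0.6532.
The two standard errors are √(0.6826×0.3174/356) = 0.02467 and √(0.6532×0.3468/666) = 0.01844.
Because the samples are independent, SE_diff = √(0.02467² + 0.01844²) = 0.03080.
Using z* = 2.576 for 99%, ME = 2.576 × 0.03080 = 0.07934.
p̂₁ − p̂₂ = 0.0294; interval 0.0294 ± 0.07934 gives (-0.04994, 0.10874).
The interval (-0.04994, 0.10874) contains 0, so the difference is not significant.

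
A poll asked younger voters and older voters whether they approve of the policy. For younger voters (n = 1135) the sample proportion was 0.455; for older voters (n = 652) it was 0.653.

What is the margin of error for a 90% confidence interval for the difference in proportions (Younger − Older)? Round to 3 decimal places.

0.039

Each SE is √(p̂(1−p̂)/n): √(0.4550·0.5450/1135) = 0.01478 and √(0.6530·0.3470/652) = 0.01864.
SE(p̂₁ − p̂₂) = √(SE₁² + SE₂²) = √(0.0002184484 + 0.0003474496) = 0.02379, since the two samples are independent.
At 90% confidence z* = 1.645; margin = 1.645 × 0.02379 = 0.03913.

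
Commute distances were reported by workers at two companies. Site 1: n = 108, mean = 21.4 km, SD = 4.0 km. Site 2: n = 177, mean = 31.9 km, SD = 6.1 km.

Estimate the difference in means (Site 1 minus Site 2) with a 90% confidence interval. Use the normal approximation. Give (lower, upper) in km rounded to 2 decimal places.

(-11.48, -9.52)

SE₁ = s₁/√n₁ = 4.0/√108 = 0.3849; SE₂ = 6.1/√177 = 0.4585.
Independent samples, unequal variances: SE_diff = √(SE₁² + SE₂²) = √(0.14814801 + 0.21022225) = 0.5986.
z* = 1.645, so margin of error = 1.645 × 0.5986 = 0.9847.
Difference in means = 21.4 − 31.9 = -10.5000.
-10.5000 ± 0.9847 → (-11.48, -9.52).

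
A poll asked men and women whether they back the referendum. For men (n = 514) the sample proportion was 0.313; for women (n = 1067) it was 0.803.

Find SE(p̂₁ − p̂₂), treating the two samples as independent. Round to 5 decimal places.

The two standard errors are √(0.3130×0.6870/514) = 0.02045 and √(0.8030×0.1970/1067) = 0.01218.
Because the samples are independent, SE_diff = √(0.02045² + 0.01218²) = 0.02380.

0.02380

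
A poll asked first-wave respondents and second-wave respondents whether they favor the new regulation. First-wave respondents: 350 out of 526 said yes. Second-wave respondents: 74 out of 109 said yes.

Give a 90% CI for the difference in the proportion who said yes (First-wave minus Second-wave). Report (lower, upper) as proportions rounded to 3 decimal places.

First, p̂₁ = 350/526 = 0.6654; p̂₂ = 74/109 = 0.6789.
The two standard errors are √(0.6654×0.3346/526) = 0.02057 and √(0.6789×0.3211/109) = 0.04472.
Because the samples are independent, SE_diff = √(0.02057² + 0.04472²) = 0.04922.
Using z* = 1.645 for 90%, ME = 1.645 × 0.04922 = 0.08097.
p̂₁ − p̂₂ = -0.0135; interval -0.0135 ± 0.08097 gives (-0.094, 0.067).

(-0.094, 0.067)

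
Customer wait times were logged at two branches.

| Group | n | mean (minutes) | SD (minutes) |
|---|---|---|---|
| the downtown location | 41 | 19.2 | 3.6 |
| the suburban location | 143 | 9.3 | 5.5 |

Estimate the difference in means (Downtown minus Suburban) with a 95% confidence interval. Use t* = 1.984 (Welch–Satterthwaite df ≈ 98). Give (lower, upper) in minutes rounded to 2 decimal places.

SE₁ = s₁/√n₁ = 3.6/√41 = 0.5622; SE₂ = 5.5/√143 = 0.4599.
Independent samples, unequal variances: SE_diff = √(SE₁² + SE₂²) = √(0.31606884 + 0.21150801) = 0.7263.
t* = 1.984, so margin of error = 1.984 × 0.7263 = 1.4410.
Difference in means = 19.2 − 9.3 = 9.9000.
9.9000 ± 1.4410 → (8.46, 11.34).

(8.46, 11.34)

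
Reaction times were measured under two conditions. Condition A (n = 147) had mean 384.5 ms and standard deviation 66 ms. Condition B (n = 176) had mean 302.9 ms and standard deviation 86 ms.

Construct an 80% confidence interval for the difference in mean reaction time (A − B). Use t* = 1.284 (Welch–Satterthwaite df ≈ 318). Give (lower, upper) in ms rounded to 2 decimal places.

Per-group SEs: s₁/√n₁ = 66/√147 = 5.4436, s₂/√n₂ = 86/√176 = 6.4825.
Unpooled SE of the difference: √(29.63278096 + 42.02280625) = 8.4650.
Margin of error = t* · SE = 1.284 × 8.4650 = 10.8691.
x̄₁ − x̄₂ = 384.5 − 302.9 = 81.6000.
CI: 81.6000 ± 10.8691 = (70.73, 92.47).

(70.73, 92.47)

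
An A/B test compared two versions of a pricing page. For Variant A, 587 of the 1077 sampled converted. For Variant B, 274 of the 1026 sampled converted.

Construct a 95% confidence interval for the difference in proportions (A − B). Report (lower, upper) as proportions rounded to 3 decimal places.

(0.238, 0.318)

First, p̂₁ = 587/1077 = 0.5450; p̂₂ = 274/1026 = 0.2671.
The two standard errors are √(0.5450×0.4550/1077) = 0.01517 and √(0.2671×0.7329/1026) = 0.01381.
Because the samples are independent, SE_diff = √(0.01517² + 0.01381²) = 0.02051.
Using z* = 1.960 for 95%, ME = 1.960 × 0.02051 = 0.04020.
p̂₁ − p̂₂ = 0.2779; interval 0.2779 ± 0.04020 gives (0.238, 0.318).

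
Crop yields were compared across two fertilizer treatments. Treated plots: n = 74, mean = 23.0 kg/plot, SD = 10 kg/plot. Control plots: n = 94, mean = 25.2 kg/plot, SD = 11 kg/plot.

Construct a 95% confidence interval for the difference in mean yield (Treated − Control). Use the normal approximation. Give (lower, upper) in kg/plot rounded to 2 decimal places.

(-5.38, 0.98)

Per-group SEs: s₁/√n₁ = 10/√74 = 1.1625, s₂/√n₂ = 11/√94 = 1.1346.
Unpooled SE of the difference: √(1.35140625 + 1.28731716) = 1.6244.
Margin of error = z* · SE = 1.960 × 1.6244 = 3.1838.
x̄₁ − x̄₂ = 23.0 − 25.2 = -2.2000.
CI: -2.2000 ± 3.1838 = (-5.38, 0.98).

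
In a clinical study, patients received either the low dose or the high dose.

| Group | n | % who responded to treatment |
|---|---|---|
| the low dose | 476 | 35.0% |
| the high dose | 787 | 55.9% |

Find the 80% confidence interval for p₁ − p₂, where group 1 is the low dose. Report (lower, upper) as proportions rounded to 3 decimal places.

(-0.245, -0.173)

SE₁ = √(p̂₁(1−p̂₁)/n₁) = √(0.3500·0.6500/476) = 0.02186; SE₂ = √(0.5590·0.4410/787) = 0.01770.
Independent samples: SE of the difference = √(SE₁² + SE₂²) = √(0.0004778596 + 0.00031329) = 0.02813.
z* for 80% confidence is 1.282, so the margin of error is 1.282 × 0.02813 = 0.03606.
Point estimate p̂₁ − p̂₂ = 0.3500 − 0.5590 = -0.2090.
-0.2090 ± 0.03606 → (-0.245, -0.173).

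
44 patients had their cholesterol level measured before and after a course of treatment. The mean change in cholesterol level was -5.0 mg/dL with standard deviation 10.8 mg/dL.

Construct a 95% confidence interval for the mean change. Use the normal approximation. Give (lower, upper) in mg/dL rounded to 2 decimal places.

(-8.19, -1.81)

Paired design: SE = s_d/√n = 10.8/√44 = 1.6282.
z* = 1.960; margin of error = 1.960 × 1.6282 = 3.1913.
-5.0 ± 3.1913 → (-8.19, -1.81).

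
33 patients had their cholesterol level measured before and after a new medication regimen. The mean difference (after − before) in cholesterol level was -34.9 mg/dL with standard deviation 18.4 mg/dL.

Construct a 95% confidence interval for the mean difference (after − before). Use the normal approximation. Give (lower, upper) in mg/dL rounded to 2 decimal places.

(-41.18, -28.62)

Paired design: SE = s_d/√n = 18.4/√33 = 3.2030.
z* = 1.960; margin of error = 1.960 × 3.2030 = 6.2779.
-34.9 ± 6.2779 → (-41.18, -28.62).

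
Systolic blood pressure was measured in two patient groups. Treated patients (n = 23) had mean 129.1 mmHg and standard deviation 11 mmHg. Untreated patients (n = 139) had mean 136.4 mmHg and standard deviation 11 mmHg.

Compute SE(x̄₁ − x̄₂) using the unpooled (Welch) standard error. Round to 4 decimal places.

Per-group SEs: s₁/√n₁ = 11/√23 = 2.2937, s₂/√n₂ = 11/√139 = 0.9330.
Unpooled SE of the difference: √(5.26105969 + 0.870489) = 2.4762.

2.4762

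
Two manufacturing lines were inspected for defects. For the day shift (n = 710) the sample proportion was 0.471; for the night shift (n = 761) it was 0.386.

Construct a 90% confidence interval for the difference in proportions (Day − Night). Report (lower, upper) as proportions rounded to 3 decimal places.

(0.043, 0.127)

The two standard errors are √(0.4710×0.5290/710) = 0.01873 and √(0.3860×0.6140/761) = 0.01765.
Because the samples are independent, SE_diff = √(0.01873² + 0.01765²) = 0.02574.
Using z* = 1.645 for 90%, ME = 1.645 × 0.02574 = 0.04234.
p̂₁ − p̂₂ = 0.0850; interval 0.0850 ± 0.04234 gives (0.043, 0.127).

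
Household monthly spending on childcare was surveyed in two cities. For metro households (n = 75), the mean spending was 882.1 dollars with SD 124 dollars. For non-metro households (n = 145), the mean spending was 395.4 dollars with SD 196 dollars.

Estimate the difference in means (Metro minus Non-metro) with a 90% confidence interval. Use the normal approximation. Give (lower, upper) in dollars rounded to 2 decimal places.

Standard errors of each mean: 124/√75 = 14.3183 and 196/√145 = 16.2769.
SE(x̄₁ − x̄₂) = √(14.3183² + 16.2769²) = 21.6784 for independent samples with unequal variances.
With z* = 1.645, the margin is 1.645 × 21.6784 = 35.6610.
x̄₁ − x̄₂ = 882.1 − 395.4 = 486.7000; the interval is 486.7000 ± 35.6610 = (451.04, 522.36).

(451.04, 522.36)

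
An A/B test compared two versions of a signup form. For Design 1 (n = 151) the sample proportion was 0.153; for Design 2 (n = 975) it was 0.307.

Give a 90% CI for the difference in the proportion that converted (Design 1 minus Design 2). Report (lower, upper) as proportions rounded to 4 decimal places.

Each SE is √(p̂(1−p̂)/n): √(0.1530·0.8470/151) = 0.02930 and √(0.3070·0.6930/975) = 0.01477.
SE(p̂₁ − p̂₂) = √(SE₁² + SE₂²) = √(0.00085849 + 0.0002181529) = 0.03281, since the two samples are independent.
At 90% confidence z* = 1.645; margin = 1.645 × 0.03281 = 0.05397.
The difference is 0.1530 − 0.3070 = -0.1540, so the interval is -0.1540 ± 0.05397 = (-0.2080, -0.1000).

(-0.2080, -0.1000)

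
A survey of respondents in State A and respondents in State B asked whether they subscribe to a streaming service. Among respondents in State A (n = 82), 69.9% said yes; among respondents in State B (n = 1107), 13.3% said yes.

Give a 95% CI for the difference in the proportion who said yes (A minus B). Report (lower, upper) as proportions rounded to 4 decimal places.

(0.4647, 0.6673)

Each SE is √(p̂(1−p̂)/n): √(0.6990·0.3010/82) = 0.05065 and √(0.1330·0.8670/1107) = 0.01021.
SE(p̂₁ − p̂₂) = √(SE₁² + SE₂²) = √(0.0025654225 + 0.0001042441) = 0.05167, since the two samples are independent.
At 95% confidence z* = 1.960; margin = 1.960 × 0.05167 = 0.10127.
The difference is 0.6990 − 0.1330 = 0.5660, so the interval is 0.5660 ± 0.10127 = (0.4647, 0.6673).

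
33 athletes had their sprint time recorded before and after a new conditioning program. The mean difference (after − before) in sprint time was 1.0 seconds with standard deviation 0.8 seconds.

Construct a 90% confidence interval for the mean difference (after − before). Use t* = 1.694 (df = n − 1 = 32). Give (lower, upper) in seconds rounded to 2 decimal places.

This is a matched-pairs design, so SE = s_d/√n = 0.8/√33 = 0.1393.
Margin = 1.694 × 0.1393 = 0.2360; the interval is 1.0 ± 0.2360 = (0.76, 1.24).

(0.76, 1.24)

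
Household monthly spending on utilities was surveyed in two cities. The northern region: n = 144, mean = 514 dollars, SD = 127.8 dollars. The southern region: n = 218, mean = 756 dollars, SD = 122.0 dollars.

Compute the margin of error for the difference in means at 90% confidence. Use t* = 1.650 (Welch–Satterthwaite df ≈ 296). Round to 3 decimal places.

SE₁ = s₁/√n₁ = 127.8/√144 = 10.6500; SE₂ = 122.0/√218 = 8.2629.
Independent samples, unequal variances: SE_diff = √(SE₁² + SE₂²) = √(113.4225 + 68.27551641) = 13.4795.
t* = 1.650, so margin of error = 1.650 × 13.4795 = 22.2412.

22.241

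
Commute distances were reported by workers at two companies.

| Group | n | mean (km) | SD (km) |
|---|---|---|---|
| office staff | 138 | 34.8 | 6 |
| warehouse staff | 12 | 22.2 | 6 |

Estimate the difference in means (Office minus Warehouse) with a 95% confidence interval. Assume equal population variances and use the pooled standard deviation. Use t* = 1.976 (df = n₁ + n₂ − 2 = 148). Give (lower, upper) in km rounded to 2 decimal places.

(9.03, 16.17)

s_p = √[((n₁−1)s₁² + (n₂−1)s₂²)/(n₁+n₂−2)] = √[(137·6² + 11·6²)/148] = 6.0000.
SE = 6.0000·√(1/138 + 1/12) = 1.8058.
With t* = 1.976, margin = 1.976 × 1.8058 = 3.5683.
x̄₁ − x̄₂ = 34.8 − 22.2 = 12.6000; interval 12.6000 ± 3.5683 = (9.03, 16.17).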